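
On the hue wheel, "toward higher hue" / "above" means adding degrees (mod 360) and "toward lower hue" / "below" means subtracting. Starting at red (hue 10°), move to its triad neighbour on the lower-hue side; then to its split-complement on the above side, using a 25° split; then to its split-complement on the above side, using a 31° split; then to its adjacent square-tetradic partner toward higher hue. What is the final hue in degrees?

36°

triadic ↓ −120°: 10 − 120 = -110 → -110 + 360 = 250°
split-comp 25° ↑ +205°: 250 + 205 = 455 → 455 − 360 = 95°
split-comp 31° ↑ +211°: 95 + 211 = 306°
square ↑ +90°: 306 + 90 = 396 → 396 − 360 = 36°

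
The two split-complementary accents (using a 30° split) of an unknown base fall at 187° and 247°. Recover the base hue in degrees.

37°

The accents sit 30° either side of the complement, so the complement is their short-arc midpoint on the wheel.
Short-arc midpoint of 187° and 247°: 217°.
Base is 180° from the complement: 217 − 180 = 37°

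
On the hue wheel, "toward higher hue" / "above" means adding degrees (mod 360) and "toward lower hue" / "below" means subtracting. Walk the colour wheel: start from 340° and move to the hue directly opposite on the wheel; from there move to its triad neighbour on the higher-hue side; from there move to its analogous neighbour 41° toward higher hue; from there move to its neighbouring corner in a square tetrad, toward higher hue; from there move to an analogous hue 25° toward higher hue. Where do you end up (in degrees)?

+180° (complement): 340 + 180 = 520 → 520 − 360 = 160°
+120° (triadic ↑): 160 + 120 = 280°
+41° (analog 41° ↑): 280 + 41 = 321°
+90° (square ↑): 321 + 90 = 411 → 411 − 360 = 51°
+25° (analog 25° ↑): 51 + 25 = 76°

76°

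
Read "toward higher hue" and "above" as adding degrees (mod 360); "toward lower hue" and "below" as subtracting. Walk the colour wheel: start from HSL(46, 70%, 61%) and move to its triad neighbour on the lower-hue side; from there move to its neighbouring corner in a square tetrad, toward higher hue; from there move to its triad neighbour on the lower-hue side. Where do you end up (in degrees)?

46 − 120 = -74 → -74 + 360 = 286°   (triadic ↓)
286 + 90 = 376 → 376 − 360 = 16°   (square ↑)
16 − 120 = -104 → -104 + 360 = 256°   (triadic ↓)

256°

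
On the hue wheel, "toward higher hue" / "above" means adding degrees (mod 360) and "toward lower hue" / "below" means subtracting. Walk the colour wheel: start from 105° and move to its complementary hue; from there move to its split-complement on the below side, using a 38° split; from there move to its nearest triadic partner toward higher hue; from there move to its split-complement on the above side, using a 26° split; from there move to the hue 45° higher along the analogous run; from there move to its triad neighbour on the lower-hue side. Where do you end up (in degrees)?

complement +180°: 105 + 180 = 285°
split-comp 38° ↓ +142°: 285 + 142 = 427 → 427 − 360 = 67°
triadic ↑ +120°: 67 + 120 = 187°
split-comp 26° ↑ +206°: 187 + 206 = 393 → 393 − 360 = 33°
analog 45° ↑ +45°: 33 + 45 = 78°
triadic ↓ −120°: 78 − 120 = -42 → -42 + 360 = 318°

318°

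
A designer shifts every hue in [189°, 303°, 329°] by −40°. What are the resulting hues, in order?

149°, 263°, 289°

189 − 40 = 149°
303 − 40 = 263°
329 − 40 = 289°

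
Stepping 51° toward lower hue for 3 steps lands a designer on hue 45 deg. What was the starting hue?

198°

3 steps of 51° (toward lower hue) give a net shift of −153°.
Start = end − shift: 45 + 153 = 198°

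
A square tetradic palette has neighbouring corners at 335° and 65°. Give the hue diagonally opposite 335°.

155°

A square tetradic scheme places four hues 90° apart; opposite corners are 180° apart.
335 + 180 = 515 → 515 − 360 = 155°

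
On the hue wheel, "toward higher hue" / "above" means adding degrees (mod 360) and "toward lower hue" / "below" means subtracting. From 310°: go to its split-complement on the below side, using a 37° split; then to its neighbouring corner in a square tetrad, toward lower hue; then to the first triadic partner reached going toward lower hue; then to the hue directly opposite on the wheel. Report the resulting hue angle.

+143° (split-comp 37° ↓): 310 + 143 = 453 → 453 − 360 = 93°
−90° (square ↓): 93 − 90 = 3°
−120° (triadic ↓): 3 − 120 = -117 → -117 + 360 = 243°
+180° (complement): 243 + 180 = 423 → 423 − 360 = 63°

63°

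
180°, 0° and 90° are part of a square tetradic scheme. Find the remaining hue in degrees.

A square tetradic scheme places four hues every 90°.
The full set through 0° is {0°, 90°, 180°, 270°}.
Given {0°, 90°, 180°}, the missing hue is 270°.

270°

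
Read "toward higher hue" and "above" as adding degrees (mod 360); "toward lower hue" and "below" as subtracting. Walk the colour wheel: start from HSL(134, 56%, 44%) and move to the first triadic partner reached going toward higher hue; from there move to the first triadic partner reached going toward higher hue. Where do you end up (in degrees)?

14°

triadic ↑ +120°: 134 + 120 = 254°
triadic ↑ +120°: 254 + 120 = 374 → 374 − 360 = 14°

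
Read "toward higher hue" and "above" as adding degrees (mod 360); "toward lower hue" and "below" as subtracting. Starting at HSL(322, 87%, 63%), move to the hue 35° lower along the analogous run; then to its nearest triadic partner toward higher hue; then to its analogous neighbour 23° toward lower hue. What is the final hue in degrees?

24°

−35° (analog 35° ↓): 322 − 35 = 287°
+120° (triadic ↑): 287 + 120 = 407 → 407 − 360 = 47°
−23° (analog 23° ↓): 47 − 23 = 24°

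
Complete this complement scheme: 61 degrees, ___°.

The complement sits 180° across the wheel.
The full set through 61° is {61°, 241°}.
Given {61°}, the missing hue is 241°.

241°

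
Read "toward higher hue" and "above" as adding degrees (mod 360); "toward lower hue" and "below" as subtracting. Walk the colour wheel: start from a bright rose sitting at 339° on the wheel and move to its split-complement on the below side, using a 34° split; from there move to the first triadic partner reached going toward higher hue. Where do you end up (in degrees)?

+146° (split-comp 34° ↓): 339 + 146 = 485 → 485 − 360 = 125°
+120° (triadic ↑): 125 + 120 = 245°

245°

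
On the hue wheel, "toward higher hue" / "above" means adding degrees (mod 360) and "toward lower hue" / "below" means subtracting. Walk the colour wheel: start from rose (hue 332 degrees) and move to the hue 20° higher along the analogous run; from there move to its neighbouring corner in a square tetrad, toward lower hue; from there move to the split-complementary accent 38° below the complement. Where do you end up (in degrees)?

44°

+20° (analog 20° ↑): 332 + 20 = 352°
−90° (square ↓): 352 − 90 = 262°
+142° (split-comp 38° ↓): 262 + 142 = 404 → 404 − 360 = 44°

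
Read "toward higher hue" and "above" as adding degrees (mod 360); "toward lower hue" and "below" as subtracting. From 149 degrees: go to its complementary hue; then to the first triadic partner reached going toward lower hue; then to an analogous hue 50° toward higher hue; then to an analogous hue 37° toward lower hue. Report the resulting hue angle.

149 + 180 = 329°   (complement)
329 − 120 = 209°   (triadic ↓)
209 + 50 = 259°   (analog 50° ↑)
259 − 37 = 222°   (analog 37° ↓)

222°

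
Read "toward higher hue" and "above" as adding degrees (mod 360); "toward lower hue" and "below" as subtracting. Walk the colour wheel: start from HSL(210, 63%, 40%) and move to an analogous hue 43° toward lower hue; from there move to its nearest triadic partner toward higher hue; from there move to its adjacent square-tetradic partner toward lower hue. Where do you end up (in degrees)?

197°

analog 43° ↓ −43°: 210 − 43 = 167°
triadic ↑ +120°: 167 + 120 = 287°
square ↓ −90°: 287 − 90 = 197°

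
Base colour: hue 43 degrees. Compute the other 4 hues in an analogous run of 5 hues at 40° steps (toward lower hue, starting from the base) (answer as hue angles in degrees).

Analogous hues sit every 40° along the wheel.
43 − 40 = 3°
43 − 80 = -37 → -37 + 360 = 323°
43 − 120 = -77 → -77 + 360 = 283°
43 − 160 = -117 → -117 + 360 = 243°

3°, 323°, 283° and 243°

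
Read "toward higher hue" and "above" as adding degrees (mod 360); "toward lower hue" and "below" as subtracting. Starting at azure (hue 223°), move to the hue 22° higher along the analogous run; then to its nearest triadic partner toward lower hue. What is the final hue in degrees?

125°

+22° (analog 22° ↑): 223 + 22 = 245°
−120° (triadic ↓): 245 − 120 = 125°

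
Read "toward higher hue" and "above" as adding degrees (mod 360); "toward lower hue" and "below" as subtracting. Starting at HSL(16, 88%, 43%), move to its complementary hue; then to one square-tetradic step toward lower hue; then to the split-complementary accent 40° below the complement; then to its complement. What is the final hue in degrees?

66°

16 + 180 = 196°   (complement)
196 − 90 = 106°   (square ↓)
106 + 140 = 246°   (split-comp 40° ↓)
246 + 180 = 426 → 426 − 360 = 66°   (complement)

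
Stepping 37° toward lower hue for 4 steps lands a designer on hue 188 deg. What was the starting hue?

336°

4 steps of 37° (toward lower hue) give a net shift of −148°.
Start = end − shift: 188 + 148 = 336°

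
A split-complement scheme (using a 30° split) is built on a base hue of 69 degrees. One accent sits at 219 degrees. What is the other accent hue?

279°

Split-complementary hues sit 30° either side of the complement.
Complement of the base 69°: 69 + 180 = 249°
The given accent 219° is 30° one side of 249°; the other accent sits 30° the other side: 249 + 30 = 279°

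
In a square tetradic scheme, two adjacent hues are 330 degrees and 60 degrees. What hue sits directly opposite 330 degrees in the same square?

A square tetradic scheme places four hues 90° apart; opposite corners are 180° apart.
330 + 180 = 510 → 510 − 360 = 150°

150°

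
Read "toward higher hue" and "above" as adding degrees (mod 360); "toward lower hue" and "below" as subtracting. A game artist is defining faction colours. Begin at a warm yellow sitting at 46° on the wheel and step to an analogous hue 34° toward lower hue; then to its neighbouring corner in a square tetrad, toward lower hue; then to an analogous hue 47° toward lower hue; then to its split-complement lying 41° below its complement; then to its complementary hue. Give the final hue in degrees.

analog 34° ↓ −34°: 46 − 34 = 12°
square ↓ −90°: 12 − 90 = -78 → -78 + 360 = 282°
analog 47° ↓ −47°: 282 − 47 = 235°
split-comp 41° ↓ +139°: 235 + 139 = 374 → 374 − 360 = 14°
complement +180°: 14 + 180 = 194°

194°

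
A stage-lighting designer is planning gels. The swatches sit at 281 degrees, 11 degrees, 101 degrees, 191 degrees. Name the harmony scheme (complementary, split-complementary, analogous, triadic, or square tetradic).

Sort the hues: 11°, 101°, 191°, 281°.
Successive gaps around the wheel: 90°, 90°, 90°, 90°.
Four hues every 90° form a square tetradic scheme.

square tetradic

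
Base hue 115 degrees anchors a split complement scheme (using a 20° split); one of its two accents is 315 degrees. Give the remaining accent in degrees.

Split-complementary hues sit 20° either side of the complement.
Complement of the base 115°: 115 + 180 = 295°
The given accent 315° is 20° one side of 295°; the other accent sits 20° the other side: 295 − 20 = 275°

275°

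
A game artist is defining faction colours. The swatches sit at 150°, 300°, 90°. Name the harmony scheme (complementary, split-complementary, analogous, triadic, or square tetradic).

Sort the hues: 90°, 150°, 300°.
Successive gaps around the wheel: 60°, 150°, 150°.
Two 150° gaps and one 60° gap — a base hue opposite a pair of accents 30° either side of its complement — is the split-complementary pattern.

split-complementary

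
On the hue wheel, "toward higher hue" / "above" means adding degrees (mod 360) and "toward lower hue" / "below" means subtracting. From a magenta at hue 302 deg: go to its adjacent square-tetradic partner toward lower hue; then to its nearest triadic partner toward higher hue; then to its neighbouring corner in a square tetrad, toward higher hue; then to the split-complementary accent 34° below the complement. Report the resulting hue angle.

208°

square ↓ −90°: 302 − 90 = 212°
triadic ↑ +120°: 212 + 120 = 332°
square ↑ +90°: 332 + 90 = 422 → 422 − 360 = 62°
split-comp 34° ↓ +146°: 62 + 146 = 208°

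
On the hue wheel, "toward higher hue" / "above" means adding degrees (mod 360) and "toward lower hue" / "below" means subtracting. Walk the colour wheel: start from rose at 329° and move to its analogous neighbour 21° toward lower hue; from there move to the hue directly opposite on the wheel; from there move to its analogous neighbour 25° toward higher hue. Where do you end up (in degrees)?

153°

−21° (analog 21° ↓): 329 − 21 = 308°
+180° (complement): 308 + 180 = 488 → 488 − 360 = 128°
+25° (analog 25° ↑): 128 + 25 = 153°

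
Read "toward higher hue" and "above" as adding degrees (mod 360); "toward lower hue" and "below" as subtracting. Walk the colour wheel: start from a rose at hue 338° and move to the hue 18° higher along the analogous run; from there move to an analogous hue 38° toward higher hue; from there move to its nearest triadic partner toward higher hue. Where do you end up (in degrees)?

+18° (analog 18° ↑): 338 + 18 = 356°
+38° (analog 38° ↑): 356 + 38 = 394 → 394 − 360 = 34°
+120° (triadic ↑): 34 + 120 = 154°

154°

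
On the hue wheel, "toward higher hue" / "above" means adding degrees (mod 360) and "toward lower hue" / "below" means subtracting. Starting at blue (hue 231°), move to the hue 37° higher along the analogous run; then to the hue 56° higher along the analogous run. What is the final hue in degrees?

324°

+37° (analog 37° ↑): 231 + 37 = 268°
+56° (analog 56° ↑): 268 + 56 = 324°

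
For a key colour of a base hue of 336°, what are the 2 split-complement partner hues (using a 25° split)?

Split-complementary hues sit 25° either side of the complement.
Complement of 336°: 336 + 180 = 516 → 516 − 360 = 156°
156 − 25 = 131°
156 + 25 = 181°

131° and 181°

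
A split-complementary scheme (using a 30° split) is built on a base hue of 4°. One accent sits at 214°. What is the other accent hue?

154°

Split-complementary hues sit 30° either side of the complement.
Complement of the base 4°: 4 + 180 = 184°
The given accent 214° is 30° one side of 184°; the other accent sits 30° the other side: 184 − 30 = 154°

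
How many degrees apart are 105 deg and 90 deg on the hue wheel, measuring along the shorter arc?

|105 − 90| = 15.
15 ≤ 180, so the shorter arc is 15°.

15°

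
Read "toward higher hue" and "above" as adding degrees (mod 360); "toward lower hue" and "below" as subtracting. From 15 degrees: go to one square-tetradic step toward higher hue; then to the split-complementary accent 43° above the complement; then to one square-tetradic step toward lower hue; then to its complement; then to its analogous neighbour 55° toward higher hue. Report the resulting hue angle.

15 + 90 = 105°   (square ↑)
105 + 223 = 328°   (split-comp 43° ↑)
328 − 90 = 238°   (square ↓)
238 + 180 = 418 → 418 − 360 = 58°   (complement)
58 + 55 = 113°   (analog 55° ↑)

113°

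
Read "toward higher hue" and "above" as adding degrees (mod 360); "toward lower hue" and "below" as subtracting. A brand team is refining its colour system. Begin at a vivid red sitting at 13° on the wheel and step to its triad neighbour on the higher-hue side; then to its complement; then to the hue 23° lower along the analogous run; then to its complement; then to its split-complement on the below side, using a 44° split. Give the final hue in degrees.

246°

13 + 120 = 133°   (triadic ↑)
133 + 180 = 313°   (complement)
313 − 23 = 290°   (analog 23° ↓)
290 + 180 = 470 → 470 − 360 = 110°   (complement)
110 + 136 = 246°   (split-comp 44° ↓)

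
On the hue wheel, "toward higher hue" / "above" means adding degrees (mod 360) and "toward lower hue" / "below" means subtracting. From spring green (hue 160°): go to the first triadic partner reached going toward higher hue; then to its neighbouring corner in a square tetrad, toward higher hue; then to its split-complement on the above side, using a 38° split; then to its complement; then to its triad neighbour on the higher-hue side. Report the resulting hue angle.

160 + 120 = 280°   (triadic ↑)
280 + 90 = 370 → 370 − 360 = 10°   (square ↑)
10 + 218 = 228°   (split-comp 38° ↑)
228 + 180 = 408 → 408 − 360 = 48°   (complement)
48 + 120 = 168°   (triadic ↑)

168°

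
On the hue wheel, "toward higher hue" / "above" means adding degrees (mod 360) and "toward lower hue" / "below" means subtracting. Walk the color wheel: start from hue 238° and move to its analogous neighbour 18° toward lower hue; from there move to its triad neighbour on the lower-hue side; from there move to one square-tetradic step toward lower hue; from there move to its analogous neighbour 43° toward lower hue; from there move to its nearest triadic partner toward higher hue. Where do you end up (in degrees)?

87°

−18° (analog 18° ↓): 238 − 18 = 220°
−120° (triadic ↓): 220 − 120 = 100°
−90° (square ↓): 100 − 90 = 10°
−43° (analog 43° ↓): 10 − 43 = -33 → -33 + 360 = 327°
+120° (triadic ↑): 327 + 120 = 447 → 447 − 360 = 87°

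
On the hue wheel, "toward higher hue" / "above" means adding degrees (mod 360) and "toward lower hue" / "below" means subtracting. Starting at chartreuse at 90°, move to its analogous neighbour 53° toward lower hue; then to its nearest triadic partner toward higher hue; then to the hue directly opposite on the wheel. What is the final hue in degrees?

analog 53° ↓ −53°: 90 − 53 = 37°
triadic ↑ +120°: 37 + 120 = 157°
complement +180°: 157 + 180 = 337°

337°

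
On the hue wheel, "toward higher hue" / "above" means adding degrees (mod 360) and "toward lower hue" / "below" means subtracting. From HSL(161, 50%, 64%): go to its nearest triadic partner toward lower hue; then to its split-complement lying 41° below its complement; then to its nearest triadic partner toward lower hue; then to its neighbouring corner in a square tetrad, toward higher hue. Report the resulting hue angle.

150°

triadic ↓ −120°: 161 − 120 = 41°
split-comp 41° ↓ +139°: 41 + 139 = 180°
triadic ↓ −120°: 180 − 120 = 60°
square ↑ +90°: 60 + 90 = 150°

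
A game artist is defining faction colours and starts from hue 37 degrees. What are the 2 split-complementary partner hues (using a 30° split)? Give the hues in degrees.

187° and 247°

Complement of 37 degrees: 37 + 180 = 217°
217 − 30 = 187°
217 + 30 = 247°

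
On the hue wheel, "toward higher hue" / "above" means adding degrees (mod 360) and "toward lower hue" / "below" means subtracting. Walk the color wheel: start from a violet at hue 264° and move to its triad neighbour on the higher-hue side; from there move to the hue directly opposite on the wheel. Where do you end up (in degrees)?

triadic ↑ +120°: 264 + 120 = 384 → 384 − 360 = 24°
complement +180°: 24 + 180 = 204°

204°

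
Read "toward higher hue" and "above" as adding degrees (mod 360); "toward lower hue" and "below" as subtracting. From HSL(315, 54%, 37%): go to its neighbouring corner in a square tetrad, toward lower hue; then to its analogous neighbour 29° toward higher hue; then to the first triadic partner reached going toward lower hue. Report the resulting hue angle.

315 − 90 = 225°   (square ↓)
225 + 29 = 254°   (analog 29° ↑)
254 − 120 = 134°   (triadic ↓)

134°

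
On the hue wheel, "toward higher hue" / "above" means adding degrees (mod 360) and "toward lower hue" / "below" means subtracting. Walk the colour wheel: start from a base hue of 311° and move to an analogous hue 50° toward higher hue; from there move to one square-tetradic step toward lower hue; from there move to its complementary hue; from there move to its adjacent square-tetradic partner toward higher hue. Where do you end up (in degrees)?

311 + 50 = 361 → 361 − 360 = 1°   (analog 50° ↑)
1 − 90 = -89 → -89 + 360 = 271°   (square ↓)
271 + 180 = 451 → 451 − 360 = 91°   (complement)
91 + 90 = 181°   (square ↑)

181°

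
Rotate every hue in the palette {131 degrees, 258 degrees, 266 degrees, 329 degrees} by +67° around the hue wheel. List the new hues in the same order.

131 + 67 = 198°
258 + 67 = 325°
266 + 67 = 333°
329 + 67 = 396 → 396 − 360 = 36°

198°, 325°, 333°, 36°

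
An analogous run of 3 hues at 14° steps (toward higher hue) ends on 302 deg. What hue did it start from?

274°

2 steps of 14° (toward higher hue) give a net shift of +28°.
Start = end − shift: 302 − 28 = 274°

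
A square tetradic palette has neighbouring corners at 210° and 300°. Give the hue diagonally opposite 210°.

A square tetradic scheme places four hues 90° apart; opposite corners are 180° apart.
210 + 180 = 390 → 390 − 360 = 30°

30°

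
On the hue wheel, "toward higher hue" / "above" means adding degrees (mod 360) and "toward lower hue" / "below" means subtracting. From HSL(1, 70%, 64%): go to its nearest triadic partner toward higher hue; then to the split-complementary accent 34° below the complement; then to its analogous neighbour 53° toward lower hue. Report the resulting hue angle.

1 + 120 = 121°   (triadic ↑)
121 + 146 = 267°   (split-comp 34° ↓)
267 − 53 = 214°   (analog 53° ↓)

214°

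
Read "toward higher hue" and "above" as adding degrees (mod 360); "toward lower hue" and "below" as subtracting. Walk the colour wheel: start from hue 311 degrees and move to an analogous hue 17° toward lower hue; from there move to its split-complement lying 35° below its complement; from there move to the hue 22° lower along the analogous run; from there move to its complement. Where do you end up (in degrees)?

237°

311 − 17 = 294°   (analog 17° ↓)
294 + 145 = 439 → 439 − 360 = 79°   (split-comp 35° ↓)
79 − 22 = 57°   (analog 22° ↓)
57 + 180 = 237°   (complement)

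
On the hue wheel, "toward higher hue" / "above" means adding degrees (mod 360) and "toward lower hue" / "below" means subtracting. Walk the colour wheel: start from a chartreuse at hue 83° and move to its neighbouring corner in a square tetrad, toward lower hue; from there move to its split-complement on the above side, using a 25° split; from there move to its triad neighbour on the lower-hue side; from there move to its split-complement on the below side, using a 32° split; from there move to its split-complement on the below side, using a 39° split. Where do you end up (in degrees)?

−90° (square ↓): 83 − 90 = -7 → -7 + 360 = 353°
+205° (split-comp 25° ↑): 353 + 205 = 558 → 558 − 360 = 198°
−120° (triadic ↓): 198 − 120 = 78°
+148° (split-comp 32° ↓): 78 + 148 = 226°
+141° (split-comp 39° ↓): 226 + 141 = 367 → 367 − 360 = 7°

7°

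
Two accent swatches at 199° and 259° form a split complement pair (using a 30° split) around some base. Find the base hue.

The accents sit 30° either side of the complement, so the complement is their short-arc midpoint on the wheel.
Short-arc midpoint of 199° and 259°: 229°.
Base is 180° from the complement: 229 − 180 = 49°

49°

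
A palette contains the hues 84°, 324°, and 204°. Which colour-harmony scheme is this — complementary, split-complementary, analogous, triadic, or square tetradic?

Sort the hues: 84°, 204°, 324°.
Successive gaps around the wheel: 120°, 120°, 120°.
Three hues equally spaced 120° apart form a triad.

triadic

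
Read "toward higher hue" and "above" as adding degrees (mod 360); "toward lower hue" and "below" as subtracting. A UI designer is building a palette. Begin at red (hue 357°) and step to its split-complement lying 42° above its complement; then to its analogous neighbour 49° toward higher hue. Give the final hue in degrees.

357 + 222 = 579 → 579 − 360 = 219°   (split-comp 42° ↑)
219 + 49 = 268°   (analog 49° ↑)

268°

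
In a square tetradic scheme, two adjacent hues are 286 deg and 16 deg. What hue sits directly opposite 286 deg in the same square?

A square tetradic scheme places four hues 90° apart; opposite corners are 180° apart.
286 + 180 = 466 → 466 − 360 = 106°

106°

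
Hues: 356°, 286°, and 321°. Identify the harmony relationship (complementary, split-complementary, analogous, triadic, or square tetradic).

analogous

Sort the hues: 286°, 321°, 356°.
Successive gaps around the wheel: 35°, 35°, 290°.
A run of hues at equal small steps (35°) with one large closing gap is an analogous group.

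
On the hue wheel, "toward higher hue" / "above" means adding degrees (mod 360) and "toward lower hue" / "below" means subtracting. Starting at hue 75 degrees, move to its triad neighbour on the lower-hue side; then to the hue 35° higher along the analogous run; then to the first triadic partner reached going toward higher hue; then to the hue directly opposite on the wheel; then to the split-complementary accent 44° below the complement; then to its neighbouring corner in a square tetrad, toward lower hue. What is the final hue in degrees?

336°

75 − 120 = -45 → -45 + 360 = 315°   (triadic ↓)
315 + 35 = 350°   (analog 35° ↑)
350 + 120 = 470 → 470 − 360 = 110°   (triadic ↑)
110 + 180 = 290°   (complement)
290 + 136 = 426 → 426 − 360 = 66°   (split-comp 44° ↓)
66 − 90 = -24 → -24 + 360 = 336°   (square ↓)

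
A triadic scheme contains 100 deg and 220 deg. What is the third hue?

A triad spaces three hues 120° apart.
The full set is {100°, 220°, 340°}.

340°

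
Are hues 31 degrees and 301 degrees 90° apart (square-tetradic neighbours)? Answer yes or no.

yes

Angular distance: |31 − 301| = 270; shorter arc = 360 − 270 = 90°.
90° apart (square-tetradic neighbours) requires 90°.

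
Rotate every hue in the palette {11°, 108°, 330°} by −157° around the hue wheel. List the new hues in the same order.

11 − 157 = -146 → -146 + 360 = 214°
108 − 157 = -49 → -49 + 360 = 311°
330 − 157 = 173°

214°, 311°, 173°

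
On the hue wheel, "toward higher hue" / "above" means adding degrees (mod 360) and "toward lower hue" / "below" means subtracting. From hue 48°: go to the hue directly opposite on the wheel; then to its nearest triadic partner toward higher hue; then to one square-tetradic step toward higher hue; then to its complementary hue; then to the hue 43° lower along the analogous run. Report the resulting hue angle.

215°

+180° (complement): 48 + 180 = 228°
+120° (triadic ↑): 228 + 120 = 348°
+90° (square ↑): 348 + 90 = 438 → 438 − 360 = 78°
+180° (complement): 78 + 180 = 258°
−43° (analog 43° ↓): 258 − 43 = 215°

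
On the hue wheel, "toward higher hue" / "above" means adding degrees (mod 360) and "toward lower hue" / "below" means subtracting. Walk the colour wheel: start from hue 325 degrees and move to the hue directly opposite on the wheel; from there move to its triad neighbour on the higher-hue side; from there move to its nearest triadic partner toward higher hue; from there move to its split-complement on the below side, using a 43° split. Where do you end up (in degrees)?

+180° (complement): 325 + 180 = 505 → 505 − 360 = 145°
+120° (triadic ↑): 145 + 120 = 265°
+120° (triadic ↑): 265 + 120 = 385 → 385 − 360 = 25°
+137° (split-comp 43° ↓): 25 + 137 = 162°

162°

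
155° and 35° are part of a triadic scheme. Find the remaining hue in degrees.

A triad places three hues 120° apart.
The full set through 35° is {35°, 155°, 275°}.
Given {35°, 155°}, the missing hue is 275°.

275°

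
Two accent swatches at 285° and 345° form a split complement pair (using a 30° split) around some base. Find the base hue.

The accents sit 30° either side of the complement, so the complement is their short-arc midpoint on the wheel.
Short-arc midpoint of 285° and 345°: 315°.
Base is 180° from the complement: 315 − 180 = 135°

135°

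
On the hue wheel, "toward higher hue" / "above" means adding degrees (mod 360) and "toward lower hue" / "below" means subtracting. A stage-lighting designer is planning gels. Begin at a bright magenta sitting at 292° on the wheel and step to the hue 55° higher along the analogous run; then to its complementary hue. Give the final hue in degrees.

+55° (analog 55° ↑): 292 + 55 = 347°
+180° (complement): 347 + 180 = 527 → 527 − 360 = 167°

167°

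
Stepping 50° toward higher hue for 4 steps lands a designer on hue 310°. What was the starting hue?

4 steps of 50° (toward higher hue) give a net shift of +200°.
Start = end − shift: 310 − 200 = 110°

110°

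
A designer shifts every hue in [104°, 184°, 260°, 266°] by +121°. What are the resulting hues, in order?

104 + 121 = 225°
184 + 121 = 305°
260 + 121 = 381 → 381 − 360 = 21°
266 + 121 = 387 → 387 − 360 = 27°

225°, 305°, 21°, 27°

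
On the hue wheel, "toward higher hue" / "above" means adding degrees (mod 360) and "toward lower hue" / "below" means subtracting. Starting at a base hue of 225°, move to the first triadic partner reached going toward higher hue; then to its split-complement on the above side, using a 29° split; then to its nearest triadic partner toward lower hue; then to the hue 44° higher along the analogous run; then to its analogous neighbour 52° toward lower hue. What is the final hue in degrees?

+120° (triadic ↑): 225 + 120 = 345°
+209° (split-comp 29° ↑): 345 + 209 = 554 → 554 − 360 = 194°
−120° (triadic ↓): 194 − 120 = 74°
+44° (analog 44° ↑): 74 + 44 = 118°
−52° (analog 52° ↓): 118 − 52 = 66°

66°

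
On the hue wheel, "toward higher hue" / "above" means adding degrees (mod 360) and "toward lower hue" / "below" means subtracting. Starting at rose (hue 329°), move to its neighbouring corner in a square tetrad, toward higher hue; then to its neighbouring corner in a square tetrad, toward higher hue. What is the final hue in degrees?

329 + 90 = 419 → 419 − 360 = 59°   (square ↑)
59 + 90 = 149°   (square ↑)

149°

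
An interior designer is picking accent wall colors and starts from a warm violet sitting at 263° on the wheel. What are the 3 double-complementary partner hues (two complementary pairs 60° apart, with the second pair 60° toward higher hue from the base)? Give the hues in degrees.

323°, 83°, 143°

263 + 60 = 323°
263 + 180 = 443 → 443 − 360 = 83°
263 + 240 = 503 → 503 − 360 = 143°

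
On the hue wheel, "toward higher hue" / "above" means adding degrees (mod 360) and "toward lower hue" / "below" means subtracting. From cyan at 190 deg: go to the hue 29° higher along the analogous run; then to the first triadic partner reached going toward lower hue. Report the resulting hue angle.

99°

analog 29° ↑ +29°: 190 + 29 = 219°
triadic ↓ −120°: 219 − 120 = 99°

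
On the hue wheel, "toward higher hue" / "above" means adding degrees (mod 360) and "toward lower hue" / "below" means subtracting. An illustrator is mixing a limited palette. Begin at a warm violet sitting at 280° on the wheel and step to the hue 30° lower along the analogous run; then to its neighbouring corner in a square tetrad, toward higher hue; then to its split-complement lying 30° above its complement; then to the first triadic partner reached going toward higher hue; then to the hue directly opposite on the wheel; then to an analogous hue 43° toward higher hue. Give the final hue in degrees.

−30° (analog 30° ↓): 280 − 30 = 250°
+90° (square ↑): 250 + 90 = 340°
+210° (split-comp 30° ↑): 340 + 210 = 550 → 550 − 360 = 190°
+120° (triadic ↑): 190 + 120 = 310°
+180° (complement): 310 + 180 = 490 → 490 − 360 = 130°
+43° (analog 43° ↑): 130 + 43 = 173°

173°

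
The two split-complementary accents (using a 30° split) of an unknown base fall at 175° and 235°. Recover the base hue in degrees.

The accents sit 30° either side of the complement, so the complement is their short-arc midpoint on the wheel.
Short-arc midpoint of 175° and 235°: 205°.
Base is 180° from the complement: 205 − 180 = 25°

25°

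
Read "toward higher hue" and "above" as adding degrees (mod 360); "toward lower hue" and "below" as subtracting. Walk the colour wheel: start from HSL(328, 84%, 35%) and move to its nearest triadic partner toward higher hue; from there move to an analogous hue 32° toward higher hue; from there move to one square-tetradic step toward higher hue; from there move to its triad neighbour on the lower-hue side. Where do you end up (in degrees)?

90°

+120° (triadic ↑): 328 + 120 = 448 → 448 − 360 = 88°
+32° (analog 32° ↑): 88 + 32 = 120°
+90° (square ↑): 120 + 90 = 210°
−120° (triadic ↓): 210 − 120 = 90°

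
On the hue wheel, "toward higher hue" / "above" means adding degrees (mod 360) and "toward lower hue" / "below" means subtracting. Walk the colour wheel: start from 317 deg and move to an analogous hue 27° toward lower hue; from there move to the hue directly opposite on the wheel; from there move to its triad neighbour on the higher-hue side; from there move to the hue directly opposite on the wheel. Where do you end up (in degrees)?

50°

−27° (analog 27° ↓): 317 − 27 = 290°
+180° (complement): 290 + 180 = 470 → 470 − 360 = 110°
+120° (triadic ↑): 110 + 120 = 230°
+180° (complement): 230 + 180 = 410 → 410 − 360 = 50°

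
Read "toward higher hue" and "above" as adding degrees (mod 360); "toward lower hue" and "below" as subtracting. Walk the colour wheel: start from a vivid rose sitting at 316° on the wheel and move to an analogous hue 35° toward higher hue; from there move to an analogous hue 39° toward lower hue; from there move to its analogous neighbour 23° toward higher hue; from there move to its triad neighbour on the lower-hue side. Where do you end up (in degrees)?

215°

316 + 35 = 351°   (analog 35° ↑)
351 − 39 = 312°   (analog 39° ↓)
312 + 23 = 335°   (analog 23° ↑)
335 − 120 = 215°   (triadic ↓)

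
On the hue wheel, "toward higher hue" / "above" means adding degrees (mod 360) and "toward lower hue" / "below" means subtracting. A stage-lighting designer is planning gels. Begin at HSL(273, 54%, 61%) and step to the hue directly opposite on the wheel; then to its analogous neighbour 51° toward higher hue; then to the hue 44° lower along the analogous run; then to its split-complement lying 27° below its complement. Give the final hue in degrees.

complement +180°: 273 + 180 = 453 → 453 − 360 = 93°
analog 51° ↑ +51°: 93 + 51 = 144°
analog 44° ↓ −44°: 144 − 44 = 100°
split-comp 27° ↓ +153°: 100 + 153 = 253°

253°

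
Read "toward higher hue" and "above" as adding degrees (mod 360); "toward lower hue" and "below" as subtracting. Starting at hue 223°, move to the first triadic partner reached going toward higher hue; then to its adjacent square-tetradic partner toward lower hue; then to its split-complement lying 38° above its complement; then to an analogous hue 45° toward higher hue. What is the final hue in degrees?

156°

+120° (triadic ↑): 223 + 120 = 343°
−90° (square ↓): 343 − 90 = 253°
+218° (split-comp 38° ↑): 253 + 218 = 471 → 471 − 360 = 111°
+45° (analog 45° ↑): 111 + 45 = 156°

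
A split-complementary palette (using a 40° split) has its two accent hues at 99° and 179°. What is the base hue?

The accents sit 40° either side of the complement, so the complement is their short-arc midpoint on the wheel.
Short-arc midpoint of 99° and 179°: 139°.
Base is 180° from the complement: 139 − 180 = -41 → -41 + 360 = 319°

319°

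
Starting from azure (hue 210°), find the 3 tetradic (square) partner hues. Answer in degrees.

300°, 30°, 120°

A square tetradic scheme places four hues every 90°.
210 + 90 = 300°
210 + 180 = 390 → 390 − 360 = 30°
210 + 270 = 480 → 480 − 360 = 120°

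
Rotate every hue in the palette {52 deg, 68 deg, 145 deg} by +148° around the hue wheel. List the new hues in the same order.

52 + 148 = 200°
68 + 148 = 216°
145 + 148 = 293°

200°, 216°, 293°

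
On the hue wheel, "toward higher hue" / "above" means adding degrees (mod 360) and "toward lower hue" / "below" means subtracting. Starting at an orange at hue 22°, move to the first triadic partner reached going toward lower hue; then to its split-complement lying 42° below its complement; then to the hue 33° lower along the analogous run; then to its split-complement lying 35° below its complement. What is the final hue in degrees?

triadic ↓ −120°: 22 − 120 = -98 → -98 + 360 = 262°
split-comp 42° ↓ +138°: 262 + 138 = 400 → 400 − 360 = 40°
analog 33° ↓ −33°: 40 − 33 = 7°
split-comp 35° ↓ +145°: 7 + 145 = 152°

152°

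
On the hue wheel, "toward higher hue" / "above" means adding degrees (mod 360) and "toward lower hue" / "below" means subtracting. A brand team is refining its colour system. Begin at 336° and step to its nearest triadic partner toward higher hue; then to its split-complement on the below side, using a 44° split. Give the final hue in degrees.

+120° (triadic ↑): 336 + 120 = 456 → 456 − 360 = 96°
+136° (split-comp 44° ↓): 96 + 136 = 232°

232°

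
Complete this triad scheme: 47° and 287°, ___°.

167°

A triad places three hues 120° apart.
The full set through 47° is {47°, 167°, 287°}.
Given {47°, 287°}, the missing hue is 167°.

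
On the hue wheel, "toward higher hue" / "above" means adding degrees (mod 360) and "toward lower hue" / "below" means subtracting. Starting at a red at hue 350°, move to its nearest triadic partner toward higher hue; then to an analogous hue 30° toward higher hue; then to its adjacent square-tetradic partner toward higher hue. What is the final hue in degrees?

230°

350 + 120 = 470 → 470 − 360 = 110°   (triadic ↑)
110 + 30 = 140°   (analog 30° ↑)
140 + 90 = 230°   (square ↑)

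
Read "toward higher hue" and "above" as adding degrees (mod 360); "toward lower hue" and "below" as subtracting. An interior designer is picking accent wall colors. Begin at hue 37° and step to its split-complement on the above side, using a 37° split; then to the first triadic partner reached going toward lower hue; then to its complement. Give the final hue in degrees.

+217° (split-comp 37° ↑): 37 + 217 = 254°
−120° (triadic ↓): 254 − 120 = 134°
+180° (complement): 134 + 180 = 314°

314°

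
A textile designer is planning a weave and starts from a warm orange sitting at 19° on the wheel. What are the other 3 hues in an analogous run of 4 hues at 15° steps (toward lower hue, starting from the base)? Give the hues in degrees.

Analogous hues sit every 15° along the wheel.
19 − 15 = 4°
19 − 30 = -11 → -11 + 360 = 349°
19 − 45 = -26 → -26 + 360 = 334°

4°, 349°, and 334°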